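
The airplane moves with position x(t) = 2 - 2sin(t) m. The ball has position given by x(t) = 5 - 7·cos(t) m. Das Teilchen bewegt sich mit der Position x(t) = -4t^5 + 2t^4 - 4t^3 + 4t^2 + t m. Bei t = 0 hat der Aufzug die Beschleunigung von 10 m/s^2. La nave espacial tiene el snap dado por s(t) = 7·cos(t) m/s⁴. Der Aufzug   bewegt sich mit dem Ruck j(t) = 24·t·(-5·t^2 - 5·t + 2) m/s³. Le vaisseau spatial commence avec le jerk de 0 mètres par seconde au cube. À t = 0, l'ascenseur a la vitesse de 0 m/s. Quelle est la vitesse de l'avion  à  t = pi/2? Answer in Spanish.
Partiendo de la posición x(t) = 2 - 2·sin(t), tomamos 1 derivada. La derivada de la posición da la velocidad: v(t) = -2·cos(t). De la ecuación de la velocidad v(t) = -2·cos(t), sustituimos t = pi/2 para obtener v = 0.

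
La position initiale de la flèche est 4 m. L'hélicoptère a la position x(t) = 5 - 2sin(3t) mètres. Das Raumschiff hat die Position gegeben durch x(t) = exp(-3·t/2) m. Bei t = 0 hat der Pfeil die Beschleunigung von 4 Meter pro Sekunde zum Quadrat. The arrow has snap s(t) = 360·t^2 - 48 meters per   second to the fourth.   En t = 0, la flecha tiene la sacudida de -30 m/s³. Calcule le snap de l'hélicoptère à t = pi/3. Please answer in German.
Wir müssen unsere Gleichung für die Position x(t) = 5 - 2·sin(3·t) 4-mal ableiten. Die Ableitung von der Position ergibt die Geschwindigkeit: v(t) = -6·cos(3·t). Durch Ableiten von der Geschwindigkeit erhalten wir die Beschleunigung: a(t) = 18·sin(3·t). Die Ableitung von der Beschleunigung ergibt den Ruck: j(t) = 54·cos(3·t). Die Ableitung von dem Ruck ergibt den Snap: s(t) = -162·sin(3·t). Aus der Gleichung für den Snap s(t) = -162·sin(3·t), setzen wir t = pi/3 ein und erhalten s = 0.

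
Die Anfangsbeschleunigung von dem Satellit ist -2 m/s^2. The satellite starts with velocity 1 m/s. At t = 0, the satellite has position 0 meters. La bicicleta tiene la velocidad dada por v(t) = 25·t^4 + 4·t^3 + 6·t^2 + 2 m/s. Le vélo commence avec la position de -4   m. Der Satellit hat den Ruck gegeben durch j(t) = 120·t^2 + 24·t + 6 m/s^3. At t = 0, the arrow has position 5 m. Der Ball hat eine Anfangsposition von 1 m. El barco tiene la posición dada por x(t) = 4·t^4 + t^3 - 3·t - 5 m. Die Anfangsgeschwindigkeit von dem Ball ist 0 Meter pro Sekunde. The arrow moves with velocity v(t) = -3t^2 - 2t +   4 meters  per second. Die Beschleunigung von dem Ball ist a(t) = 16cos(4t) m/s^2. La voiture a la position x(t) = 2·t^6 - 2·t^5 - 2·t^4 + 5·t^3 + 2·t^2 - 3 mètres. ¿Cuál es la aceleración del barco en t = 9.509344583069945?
Debemos derivar nuestra ecuación de la posición x(t) = 4·t^4 + t^3 - 3·t - 5 2 veces. Tomando d/dt de x(t), encontramos v(t) = 16·t^3 + 3·t^2 - 3. Derivando la velocidad, obtenemos la aceleración: a(t) = 48·t^2 + 6·t. Tenemos la aceleración a(t) = 48·t^2 + 6·t. Sustituyendo t = 9.509344583069945: a(9.509344583069945) = 4397.58251867738.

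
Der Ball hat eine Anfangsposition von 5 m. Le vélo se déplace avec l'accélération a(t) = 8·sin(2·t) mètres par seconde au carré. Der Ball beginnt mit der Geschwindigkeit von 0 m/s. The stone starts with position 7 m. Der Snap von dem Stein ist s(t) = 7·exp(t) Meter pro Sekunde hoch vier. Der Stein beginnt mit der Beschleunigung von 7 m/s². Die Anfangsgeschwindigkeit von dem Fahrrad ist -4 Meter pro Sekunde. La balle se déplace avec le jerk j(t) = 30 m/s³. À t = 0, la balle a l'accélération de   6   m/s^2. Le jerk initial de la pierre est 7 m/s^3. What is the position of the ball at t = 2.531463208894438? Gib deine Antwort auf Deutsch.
Um dies zu lösen, müssen wir 3 Stammfunktionen unserer Gleichung für den Ruck j(t) = 30 finden. Mit ∫j(t)dt und Anwendung von a(0) = 6, finden wir a(t) = 30·t + 6. Mit ∫a(t)dt und Anwendung von v(0) = 0, finden wir v(t) = 3·t·(5·t + 2). Das Integral von der Geschwindigkeit, mit x(0) = 5, ergibt die Position: x(t) = 5·t^3 + 3·t^2 + 5. Wir haben die Position x(t) = 5·t^3 + 3·t^2 + 5. Durch Einsetzen von t = 2.531463208894438: x(2.531463208894438) = 105.336872007009.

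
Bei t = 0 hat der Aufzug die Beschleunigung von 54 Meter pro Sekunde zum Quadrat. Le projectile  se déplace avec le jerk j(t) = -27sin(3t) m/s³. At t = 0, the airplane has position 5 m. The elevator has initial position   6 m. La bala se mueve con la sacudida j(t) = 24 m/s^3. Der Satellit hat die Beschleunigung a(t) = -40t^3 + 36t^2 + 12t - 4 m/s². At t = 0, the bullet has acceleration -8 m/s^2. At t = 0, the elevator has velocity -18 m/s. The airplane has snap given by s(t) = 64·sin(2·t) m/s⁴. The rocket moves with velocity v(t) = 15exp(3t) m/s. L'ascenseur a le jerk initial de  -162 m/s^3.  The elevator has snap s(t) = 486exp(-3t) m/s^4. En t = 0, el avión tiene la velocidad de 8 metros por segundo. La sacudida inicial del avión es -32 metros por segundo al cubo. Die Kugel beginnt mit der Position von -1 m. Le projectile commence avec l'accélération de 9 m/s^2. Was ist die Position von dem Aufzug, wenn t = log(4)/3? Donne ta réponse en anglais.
To solve this, we need to take 4 integrals of our snap equation s(t) = 486·exp(-3·t). Finding the antiderivative of s(t) and using j(0) = -162: j(t) = -162·exp(-3·t). Taking ∫j(t)dt and applying a(0) = 54, we find a(t) = 54·exp(-3·t). Integrating acceleration and using the initial condition v(0) = -18, we get v(t) = -18·exp(-3·t). Integrating velocity and using the initial condition x(0) = 6, we get x(t) = 6·exp(-3·t). From the given position equation x(t) = 6·exp(-3·t), we substitute t = log(4)/3 to get x = 3/2.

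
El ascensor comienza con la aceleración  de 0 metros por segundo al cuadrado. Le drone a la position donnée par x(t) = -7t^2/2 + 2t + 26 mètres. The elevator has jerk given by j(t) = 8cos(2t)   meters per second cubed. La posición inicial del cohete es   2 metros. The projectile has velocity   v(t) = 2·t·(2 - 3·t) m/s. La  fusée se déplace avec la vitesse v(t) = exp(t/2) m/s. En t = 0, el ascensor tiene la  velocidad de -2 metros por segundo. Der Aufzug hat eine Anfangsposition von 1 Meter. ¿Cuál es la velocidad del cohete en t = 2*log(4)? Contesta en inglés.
From the given velocity equation v(t) = exp(t/2), we substitute t = 2*log(4) to get v = 4.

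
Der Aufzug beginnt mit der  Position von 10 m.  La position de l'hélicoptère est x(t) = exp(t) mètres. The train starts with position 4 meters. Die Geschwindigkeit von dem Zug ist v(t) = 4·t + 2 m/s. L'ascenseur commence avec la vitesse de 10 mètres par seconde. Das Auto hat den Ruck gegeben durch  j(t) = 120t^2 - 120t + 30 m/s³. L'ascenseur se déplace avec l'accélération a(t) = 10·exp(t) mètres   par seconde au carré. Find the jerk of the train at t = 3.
Starting from velocity v(t) = 4·t + 2, we take 2 derivatives. Taking d/dt of v(t), we find a(t) = 4. The derivative of acceleration gives jerk: j(t) = 0. Using j(t) = 0 and substituting t = 3, we find j = 0.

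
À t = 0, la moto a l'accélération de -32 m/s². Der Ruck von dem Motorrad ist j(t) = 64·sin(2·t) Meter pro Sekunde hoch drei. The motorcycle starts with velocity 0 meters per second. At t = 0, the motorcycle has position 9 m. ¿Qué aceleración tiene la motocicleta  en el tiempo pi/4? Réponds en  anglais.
To solve this, we need to take 1 antiderivative of our jerk equation j(t) = 64·sin(2·t). Finding the integral of j(t) and using a(0) = -32: a(t) = -32·cos(2·t). We have acceleration a(t) = -32·cos(2·t). Substituting t = pi/4: a(pi/4) = 0.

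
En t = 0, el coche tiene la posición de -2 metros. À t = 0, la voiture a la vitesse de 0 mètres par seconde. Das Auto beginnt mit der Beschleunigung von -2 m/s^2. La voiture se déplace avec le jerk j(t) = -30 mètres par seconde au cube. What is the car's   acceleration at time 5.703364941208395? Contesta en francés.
Nous devons intégrer notre équation du jerk j(t) = -30 1 fois. En intégrant le jerk et en utilisant la condition initiale a(0) = -2, nous obtenons a(t) = -30·t - 2. De l'équation de l'accélération a(t) = -30·t - 2, nous substituons t = 5.703364941208395 pour obtenir a = -173.100948236252.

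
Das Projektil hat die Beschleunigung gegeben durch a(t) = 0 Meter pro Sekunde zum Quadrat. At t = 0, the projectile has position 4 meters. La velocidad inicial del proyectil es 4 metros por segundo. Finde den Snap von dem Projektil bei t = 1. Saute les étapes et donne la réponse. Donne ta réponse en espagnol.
El snap en t = 1 es s = 0.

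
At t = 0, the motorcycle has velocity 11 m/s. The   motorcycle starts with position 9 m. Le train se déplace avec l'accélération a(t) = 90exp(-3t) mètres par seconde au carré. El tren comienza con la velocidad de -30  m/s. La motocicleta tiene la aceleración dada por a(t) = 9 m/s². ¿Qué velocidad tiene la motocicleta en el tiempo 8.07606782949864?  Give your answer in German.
Wir müssen unsere Gleichung für die Beschleunigung a(t) = 9 1-mal integrieren. Mit ∫a(t)dt und Anwendung von v(0) = 11, finden wir v(t) = 9·t + 11. Mit v(t) = 9·t + 11 und Einsetzen von t = 8.07606782949864, finden wir v = 83.6846104654878.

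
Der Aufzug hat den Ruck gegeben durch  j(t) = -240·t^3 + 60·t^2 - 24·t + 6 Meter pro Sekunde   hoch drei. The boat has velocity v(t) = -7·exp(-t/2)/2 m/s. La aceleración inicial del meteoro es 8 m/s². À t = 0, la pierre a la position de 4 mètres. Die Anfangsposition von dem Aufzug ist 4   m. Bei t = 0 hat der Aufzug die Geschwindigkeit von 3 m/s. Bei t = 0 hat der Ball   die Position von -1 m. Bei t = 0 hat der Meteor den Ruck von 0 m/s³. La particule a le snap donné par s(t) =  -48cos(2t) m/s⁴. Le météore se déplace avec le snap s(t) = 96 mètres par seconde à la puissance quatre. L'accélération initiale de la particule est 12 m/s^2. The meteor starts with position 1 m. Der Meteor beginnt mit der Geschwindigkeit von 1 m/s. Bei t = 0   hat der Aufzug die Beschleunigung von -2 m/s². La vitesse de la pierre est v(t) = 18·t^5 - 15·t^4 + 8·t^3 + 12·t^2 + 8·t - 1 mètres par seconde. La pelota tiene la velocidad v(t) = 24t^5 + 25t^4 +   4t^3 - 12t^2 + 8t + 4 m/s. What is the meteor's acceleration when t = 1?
To solve this, we need to take 2 antiderivatives of our snap equation s(t) = 96. The integral of snap is jerk. Using j(0) = 0, we get j(t) = 96·t. The antiderivative of jerk is acceleration. Using a(0) = 8, we get a(t) = 48·t^2 + 8. From the given acceleration equation a(t) = 48·t^2 + 8, we substitute t = 1 to get a = 56.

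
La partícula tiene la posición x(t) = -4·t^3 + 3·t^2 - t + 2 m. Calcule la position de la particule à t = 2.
De l'équation de la position x(t) = -4·t^3 + 3·t^2 - t + 2, nous substituons t = 2 pour obtenir x = -20.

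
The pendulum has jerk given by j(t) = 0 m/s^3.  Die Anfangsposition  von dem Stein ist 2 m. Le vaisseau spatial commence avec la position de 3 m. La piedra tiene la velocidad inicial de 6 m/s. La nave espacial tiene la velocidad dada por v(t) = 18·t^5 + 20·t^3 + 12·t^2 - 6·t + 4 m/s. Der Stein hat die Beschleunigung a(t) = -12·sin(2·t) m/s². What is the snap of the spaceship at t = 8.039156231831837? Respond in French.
Pour résoudre ceci, nous devons prendre 3 dérivées de notre équation de la vitesse v(t) = 18·t^5 + 20·t^3 + 12·t^2 - 6·t + 4. En prenant d/dt de v(t), nous trouvons a(t) = 90·t^4 + 60·t^2 + 24·t - 6. En prenant d/dt de a(t), nous trouvons j(t) = 360·t^3 + 120·t + 24. La dérivée du jerk donne le snap: s(t) = 1080·t^2 + 120. De l'équation du snap s(t) = 1080·t^2 + 120, nous substituons t = 8.039156231831837 pour obtenir s = 69918.2755533847.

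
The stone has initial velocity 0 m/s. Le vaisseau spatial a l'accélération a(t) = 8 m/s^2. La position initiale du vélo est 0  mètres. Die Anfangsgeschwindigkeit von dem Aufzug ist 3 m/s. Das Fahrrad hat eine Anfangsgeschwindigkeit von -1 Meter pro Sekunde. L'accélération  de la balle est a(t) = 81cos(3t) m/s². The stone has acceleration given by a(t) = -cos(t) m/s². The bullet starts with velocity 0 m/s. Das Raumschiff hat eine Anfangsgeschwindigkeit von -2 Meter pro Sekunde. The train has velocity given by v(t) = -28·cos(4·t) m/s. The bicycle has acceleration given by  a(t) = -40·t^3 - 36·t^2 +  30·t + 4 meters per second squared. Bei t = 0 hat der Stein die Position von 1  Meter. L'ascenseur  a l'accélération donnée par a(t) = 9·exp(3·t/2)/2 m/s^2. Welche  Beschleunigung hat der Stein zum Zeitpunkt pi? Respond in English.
Using a(t) = -cos(t) and substituting t = pi, we find a = 1.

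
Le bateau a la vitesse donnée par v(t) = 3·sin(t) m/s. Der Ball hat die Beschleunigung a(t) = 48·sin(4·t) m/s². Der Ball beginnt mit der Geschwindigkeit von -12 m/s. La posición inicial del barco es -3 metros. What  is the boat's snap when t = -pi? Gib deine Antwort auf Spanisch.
Para resolver esto, necesitamos tomar 3 derivadas de nuestra ecuación de la velocidad v(t) = 3·sin(t). Derivando la velocidad, obtenemos la aceleración: a(t) = 3·cos(t). La derivada de la aceleración da la sacudida: j(t) = -3·sin(t). La derivada de la sacudida da el snap: s(t) = -3·cos(t). Tenemos el snap s(t) = -3·cos(t). Sustituyendo t = -pi: s(-pi) = 3.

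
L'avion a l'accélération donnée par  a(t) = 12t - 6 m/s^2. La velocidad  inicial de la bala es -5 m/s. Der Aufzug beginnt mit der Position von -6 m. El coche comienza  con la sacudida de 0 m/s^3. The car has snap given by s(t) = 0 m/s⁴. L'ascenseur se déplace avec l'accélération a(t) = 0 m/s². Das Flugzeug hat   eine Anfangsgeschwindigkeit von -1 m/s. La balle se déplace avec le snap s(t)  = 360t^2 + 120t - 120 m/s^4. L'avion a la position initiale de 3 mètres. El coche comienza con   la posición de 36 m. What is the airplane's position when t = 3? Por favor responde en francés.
Nous devons trouver la primitive de notre équation de l'accélération a(t) = 12·t - 6 2 fois. En prenant ∫a(t)dt et en appliquant v(0) = -1, nous trouvons v(t) = 6·t^2 - 6·t - 1. En prenant ∫v(t)dt et en appliquant x(0) = 3, nous trouvons x(t) = 2·t^3 - 3·t^2 - t + 3. Nous avons la position x(t) = 2·t^3 - 3·t^2 - t + 3. En substituant t = 3: x(3) = 27.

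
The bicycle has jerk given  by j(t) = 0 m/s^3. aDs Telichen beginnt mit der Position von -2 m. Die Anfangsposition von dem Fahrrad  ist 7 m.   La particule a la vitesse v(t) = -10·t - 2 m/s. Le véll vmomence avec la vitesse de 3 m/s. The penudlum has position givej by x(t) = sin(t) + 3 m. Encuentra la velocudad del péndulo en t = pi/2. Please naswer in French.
En partant de la position x(t) = sin(t) + 3, nous prenons 1 dérivée. En dérivant la position, nous obtenons la vitesse: v(t) = cos(t). Nous avons la vitesse v(t) = cos(t). En substituant t = pi/2: v(pi/2) = 0.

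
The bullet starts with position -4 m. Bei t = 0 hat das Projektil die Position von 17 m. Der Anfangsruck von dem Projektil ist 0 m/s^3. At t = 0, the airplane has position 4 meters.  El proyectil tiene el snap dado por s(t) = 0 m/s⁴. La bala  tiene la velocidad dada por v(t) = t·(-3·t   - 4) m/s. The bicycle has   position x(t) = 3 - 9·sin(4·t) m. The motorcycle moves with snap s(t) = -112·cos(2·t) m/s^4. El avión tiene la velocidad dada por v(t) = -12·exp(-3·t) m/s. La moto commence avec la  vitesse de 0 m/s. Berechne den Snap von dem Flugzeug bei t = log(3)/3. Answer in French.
Pour résoudre ceci, nous devons prendre 3 dérivées de notre équation de la vitesse v(t) = -12·exp(-3·t). En dérivant la vitesse, nous obtenons l'accélération: a(t) = 36·exp(-3·t). En prenant d/dt de a(t), nous trouvons j(t) = -108·exp(-3·t). La dérivée du jerk donne le snap: s(t) = 324·exp(-3·t). Nous avons le snap s(t) = 324·exp(-3·t). En substituant t = log(3)/3: s(log(3)/3) = 108.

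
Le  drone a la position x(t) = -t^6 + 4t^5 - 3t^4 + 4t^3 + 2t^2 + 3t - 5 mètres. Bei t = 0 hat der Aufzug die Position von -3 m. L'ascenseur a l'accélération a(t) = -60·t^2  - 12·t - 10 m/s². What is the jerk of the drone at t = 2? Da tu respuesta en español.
Debemos derivar nuestra ecuación de la posición x(t) = -t^6 + 4·t^5 - 3·t^4 + 4·t^3 + 2·t^2 + 3·t - 5 3 veces. La derivada de la posición da la velocidad: v(t) = -6·t^5 + 20·t^4 - 12·t^3 + 12·t^2 + 4·t + 3. Tomando d/dt de v(t), encontramos a(t) = -30·t^4 + 80·t^3 - 36·t^2 + 24·t + 4. La derivada de la aceleración da la sacudida: j(t) = -120·t^3 + 240·t^2 - 72·t + 24. Usando j(t) = -120·t^3 + 240·t^2 - 72·t + 24 y sustituyendo t = 2, encontramos j = -120.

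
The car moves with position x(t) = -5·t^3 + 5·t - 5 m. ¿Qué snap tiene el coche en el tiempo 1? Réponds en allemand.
Wir müssen unsere Gleichung für die Position x(t) = -5·t^3 + 5·t - 5 4-mal ableiten. Mit d/dt von x(t) finden wir v(t) = 5 - 15·t^2. Mit d/dt von v(t) finden wir a(t) = -30·t. Die Ableitung von der Beschleunigung ergibt den Ruck: j(t) = -30. Durch Ableiten von dem Ruck erhalten wir den Snap: s(t) = 0. Mit s(t) = 0 und Einsetzen von t = 1, finden wir s = 0.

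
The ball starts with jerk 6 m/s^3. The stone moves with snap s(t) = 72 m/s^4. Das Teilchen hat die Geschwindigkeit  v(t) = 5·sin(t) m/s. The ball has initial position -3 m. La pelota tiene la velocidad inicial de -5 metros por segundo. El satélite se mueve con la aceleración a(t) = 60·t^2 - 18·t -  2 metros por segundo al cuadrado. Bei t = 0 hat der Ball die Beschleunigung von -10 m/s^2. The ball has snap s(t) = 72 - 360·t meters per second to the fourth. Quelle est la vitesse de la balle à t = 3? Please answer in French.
Nous devons intégrer notre équation du snap s(t) = 72 - 360·t 3 fois. En intégrant le snap et en utilisant la condition initiale j(0) = 6, nous obtenons j(t) = -180·t^2 + 72·t + 6. L'intégrale du jerk, avec a(0) = -10, donne l'accélération: a(t) = -60·t^3 + 36·t^2 + 6·t - 10. En intégrant l'accélération et en utilisant la condition initiale v(0) = -5, nous obtenons v(t) = -15·t^4 + 12·t^3 + 3·t^2 - 10·t - 5. En utilisant v(t) = -15·t^4 + 12·t^3 + 3·t^2 - 10·t - 5 et en substituant t = 3, nous trouvons v = -899.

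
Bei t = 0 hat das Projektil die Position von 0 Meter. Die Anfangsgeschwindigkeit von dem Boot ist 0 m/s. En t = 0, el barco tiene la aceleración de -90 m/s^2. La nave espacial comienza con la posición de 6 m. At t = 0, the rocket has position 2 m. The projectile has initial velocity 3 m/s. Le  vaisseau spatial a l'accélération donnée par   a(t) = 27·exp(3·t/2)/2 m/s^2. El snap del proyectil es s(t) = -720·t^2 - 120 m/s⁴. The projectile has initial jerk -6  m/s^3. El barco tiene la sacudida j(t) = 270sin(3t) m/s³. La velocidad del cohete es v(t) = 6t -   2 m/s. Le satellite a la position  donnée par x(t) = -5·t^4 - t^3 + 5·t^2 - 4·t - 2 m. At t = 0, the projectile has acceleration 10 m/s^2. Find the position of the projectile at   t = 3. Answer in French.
Nous devons intégrer notre équation du snap s(t) = -720·t^2 - 120 4 fois. En intégrant le snap et en utilisant la condition initiale j(0) = -6, nous obtenons j(t) = -240·t^3 - 120·t - 6. En intégrant le jerk et en utilisant la condition initiale a(0) = 10, nous obtenons a(t) = -60·t^4 - 60·t^2 - 6·t + 10. La primitive de l'accélération, avec v(0) = 3, donne la vitesse: v(t) = -12·t^5 - 20·t^3 - 3·t^2 + 10·t + 3. L'intégrale de la vitesse, avec x(0) = 0, donne la position: x(t) = -2·t^6 - 5·t^4 - t^3 + 5·t^2 + 3·t. De l'équation de la position x(t) = -2·t^6 - 5·t^4 - t^3 + 5·t^2 + 3·t, nous substituons t = 3 pour obtenir x = -1836.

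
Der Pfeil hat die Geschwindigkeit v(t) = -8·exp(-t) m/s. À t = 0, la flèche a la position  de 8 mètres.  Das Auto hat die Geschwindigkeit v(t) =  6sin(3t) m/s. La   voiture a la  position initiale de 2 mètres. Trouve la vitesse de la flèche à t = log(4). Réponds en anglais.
We have velocity v(t) = -8·exp(-t). Substituting t = log(4): v(log(4)) = -2.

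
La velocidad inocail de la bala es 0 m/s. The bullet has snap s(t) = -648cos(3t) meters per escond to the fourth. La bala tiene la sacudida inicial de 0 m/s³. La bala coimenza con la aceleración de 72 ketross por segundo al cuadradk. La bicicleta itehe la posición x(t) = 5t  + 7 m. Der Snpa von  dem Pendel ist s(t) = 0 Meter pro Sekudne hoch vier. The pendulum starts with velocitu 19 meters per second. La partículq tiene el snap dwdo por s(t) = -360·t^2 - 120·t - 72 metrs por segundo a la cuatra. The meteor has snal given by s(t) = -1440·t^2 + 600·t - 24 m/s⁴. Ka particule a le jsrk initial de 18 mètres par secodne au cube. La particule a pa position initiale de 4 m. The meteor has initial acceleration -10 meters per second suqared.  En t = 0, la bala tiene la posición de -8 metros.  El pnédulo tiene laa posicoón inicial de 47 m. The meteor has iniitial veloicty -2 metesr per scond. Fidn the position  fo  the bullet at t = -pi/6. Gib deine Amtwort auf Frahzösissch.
Nous devons trouver la primitive de notre équation du snap s(t) = -648·cos(3·t) 4 fois. La primitive du snap est le jerk. En utilisant j(0) = 0, nous obtenons j(t) = -216·sin(3·t). L'intégrale du jerk est l'accélération. En utilisant a(0) = 72, nous obtenons a(t) = 72·cos(3·t). En prenant ∫a(t)dt et en appliquant v(0) = 0, nous trouvons v(t) = 24·sin(3·t). L'intégrale de la vitesse est la position. En utilisant x(0) = -8, nous obtenons x(t) = -8·cos(3·t). De l'équation de la position x(t) = -8·cos(3·t), nous substituons t = -pi/6 pour obtenir x = 0.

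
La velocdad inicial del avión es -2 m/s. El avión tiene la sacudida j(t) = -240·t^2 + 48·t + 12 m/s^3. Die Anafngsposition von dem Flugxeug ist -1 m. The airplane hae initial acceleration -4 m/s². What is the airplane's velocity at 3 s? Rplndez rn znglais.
To find the answer, we compute 2 antiderivatives of j(t) = -240·t^2 + 48·t + 12. Integrating jerk and using the initial condition a(0) = -4, we get a(t) = -80·t^3 + 24·t^2 + 12·t - 4. Integrating acceleration and using the initial condition v(0) = -2, we get v(t) = -20·t^4 + 8·t^3 + 6·t^2 - 4·t - 2. From the given velocity equation v(t) = -20·t^4 + 8·t^3 + 6·t^2 - 4·t - 2, we substitute t = 3 to get v = -1364.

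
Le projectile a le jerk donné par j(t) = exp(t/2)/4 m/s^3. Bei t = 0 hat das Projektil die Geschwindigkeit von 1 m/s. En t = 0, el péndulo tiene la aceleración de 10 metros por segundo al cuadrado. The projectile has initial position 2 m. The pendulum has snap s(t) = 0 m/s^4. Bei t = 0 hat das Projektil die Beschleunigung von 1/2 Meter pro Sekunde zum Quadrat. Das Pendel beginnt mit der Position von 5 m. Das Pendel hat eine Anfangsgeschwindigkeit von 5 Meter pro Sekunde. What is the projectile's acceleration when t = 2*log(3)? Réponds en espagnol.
Para resolver esto, necesitamos tomar 1 antiderivada de nuestra ecuación de la sacudida j(t) = exp(t/2)/4. Integrando la sacudida y usando la condición inicial a(0) = 1/2, obtenemos a(t) = exp(t/2)/2. Tenemos la aceleración a(t) = exp(t/2)/2. Sustituyendo t = 2*log(3): a(2*log(3)) = 3/2.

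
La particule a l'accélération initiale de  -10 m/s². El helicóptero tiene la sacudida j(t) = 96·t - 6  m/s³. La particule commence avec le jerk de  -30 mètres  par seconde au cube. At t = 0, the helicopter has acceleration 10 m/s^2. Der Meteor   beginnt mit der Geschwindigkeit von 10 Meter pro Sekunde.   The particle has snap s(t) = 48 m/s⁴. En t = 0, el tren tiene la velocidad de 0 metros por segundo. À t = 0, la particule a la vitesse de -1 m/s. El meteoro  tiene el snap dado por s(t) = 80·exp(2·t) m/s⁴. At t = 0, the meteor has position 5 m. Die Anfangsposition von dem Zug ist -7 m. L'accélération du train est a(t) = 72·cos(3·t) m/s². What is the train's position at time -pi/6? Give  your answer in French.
Pour résoudre ceci, nous devons prendre 2 primitives de notre équation de l'accélération a(t) = 72·cos(3·t). L'intégrale de l'accélération, avec v(0) = 0, donne la vitesse: v(t) = 24·sin(3·t). En prenant ∫v(t)dt et en appliquant x(0) = -7, nous trouvons x(t) = 1 - 8·cos(3·t). De l'équation de la position x(t) = 1 - 8·cos(3·t), nous substituons t = -pi/6 pour obtenir x = 1.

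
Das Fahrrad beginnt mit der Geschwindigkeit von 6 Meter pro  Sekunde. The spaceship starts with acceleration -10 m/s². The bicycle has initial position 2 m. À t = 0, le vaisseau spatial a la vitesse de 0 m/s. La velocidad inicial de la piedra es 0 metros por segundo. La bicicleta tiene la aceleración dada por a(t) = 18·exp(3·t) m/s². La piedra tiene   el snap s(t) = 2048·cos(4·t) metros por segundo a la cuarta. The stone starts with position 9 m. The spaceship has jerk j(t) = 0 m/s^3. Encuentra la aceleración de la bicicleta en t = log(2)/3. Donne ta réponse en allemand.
Mit a(t) = 18·exp(3·t) und Einsetzen von t = log(2)/3, finden wir a = 36.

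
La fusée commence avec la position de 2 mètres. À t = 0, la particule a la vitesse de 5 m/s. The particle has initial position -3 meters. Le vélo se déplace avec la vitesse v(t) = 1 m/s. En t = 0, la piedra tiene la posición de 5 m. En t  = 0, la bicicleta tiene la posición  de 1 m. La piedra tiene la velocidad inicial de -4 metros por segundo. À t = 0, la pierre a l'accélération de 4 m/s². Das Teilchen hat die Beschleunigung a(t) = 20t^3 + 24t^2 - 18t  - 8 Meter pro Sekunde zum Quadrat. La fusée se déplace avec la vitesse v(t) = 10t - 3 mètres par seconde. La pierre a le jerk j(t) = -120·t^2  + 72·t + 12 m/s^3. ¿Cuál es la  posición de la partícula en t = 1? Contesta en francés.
Nous devons intégrer notre équation de l'accélération a(t) = 20·t^3 + 24·t^2 - 18·t - 8 2 fois. En prenant ∫a(t)dt et en appliquant v(0) = 5, nous trouvons v(t) = 5·t^4 + 8·t^3 - 9·t^2 - 8·t + 5. En intégrant la vitesse et en utilisant la condition initiale x(0) = -3, nous obtenons x(t) = t^5 + 2·t^4 - 3·t^3 - 4·t^2 + 5·t - 3. De l'équation de la position x(t) = t^5 + 2·t^4 - 3·t^3 - 4·t^2 + 5·t - 3, nous substituons t = 1 pour obtenir x = -2.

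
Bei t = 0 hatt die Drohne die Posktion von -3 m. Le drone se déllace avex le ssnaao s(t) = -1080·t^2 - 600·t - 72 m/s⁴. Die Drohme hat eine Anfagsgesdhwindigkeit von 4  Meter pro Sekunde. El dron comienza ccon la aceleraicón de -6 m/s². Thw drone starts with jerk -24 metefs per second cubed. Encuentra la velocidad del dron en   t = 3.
Para resolver esto, necesitamos tomar 3 integrales de nuestra ecuación del snap s(t) = -1080·t^2 - 600·t - 72. Integrando el snap y usando la condición inicial j(0) = -24, obtenemos j(t) = -360·t^3 - 300·t^2 - 72·t - 24. Integrando la sacudida y usando la condición inicial a(0) = -6, obtenemos a(t) = -90·t^4 - 100·t^3 - 36·t^2 - 24·t - 6. La antiderivada de la aceleración es la velocidad. Usando v(0) = 4, obtenemos v(t) = -18·t^5 - 25·t^4 - 12·t^3 - 12·t^2 - 6·t + 4. De la ecuación de la velocidad v(t) = -18·t^5 - 25·t^4 - 12·t^3 - 12·t^2 - 6·t + 4, sustituimos t = 3 para obtener v = -6845.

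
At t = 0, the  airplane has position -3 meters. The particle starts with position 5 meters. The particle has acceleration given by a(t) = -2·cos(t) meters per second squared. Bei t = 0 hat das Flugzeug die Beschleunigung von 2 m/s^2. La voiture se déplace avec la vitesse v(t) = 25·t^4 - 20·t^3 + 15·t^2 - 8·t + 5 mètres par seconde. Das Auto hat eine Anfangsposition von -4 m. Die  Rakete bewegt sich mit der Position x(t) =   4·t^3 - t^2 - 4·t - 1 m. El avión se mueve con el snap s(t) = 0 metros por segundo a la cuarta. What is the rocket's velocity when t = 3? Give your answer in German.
Ausgehend von der Position x(t) = 4·t^3 - t^2 - 4·t - 1, nehmen wir 1 Ableitung. Durch Ableiten von der Position erhalten wir die Geschwindigkeit: v(t) = 12·t^2 - 2·t - 4. Wir haben die Geschwindigkeit v(t) = 12·t^2 - 2·t - 4. Durch Einsetzen von t = 3: v(3) = 98.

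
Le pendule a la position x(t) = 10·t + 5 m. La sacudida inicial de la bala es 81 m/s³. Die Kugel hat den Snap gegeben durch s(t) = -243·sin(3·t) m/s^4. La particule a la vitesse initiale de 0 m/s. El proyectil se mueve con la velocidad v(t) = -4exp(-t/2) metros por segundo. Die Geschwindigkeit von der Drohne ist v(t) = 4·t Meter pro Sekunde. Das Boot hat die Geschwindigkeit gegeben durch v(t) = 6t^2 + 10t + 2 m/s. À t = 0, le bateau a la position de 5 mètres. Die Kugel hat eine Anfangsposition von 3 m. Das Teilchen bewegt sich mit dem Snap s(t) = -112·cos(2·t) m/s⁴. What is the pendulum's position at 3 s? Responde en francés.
Nous avons la position x(t) = 10·t + 5. En substituant t = 3: x(3) = 35.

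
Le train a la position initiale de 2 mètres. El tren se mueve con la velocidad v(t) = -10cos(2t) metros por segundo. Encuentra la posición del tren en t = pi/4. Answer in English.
Starting from velocity v(t) = -10·cos(2·t), we take 1 integral. Finding the antiderivative of v(t) and using x(0) = 2: x(t) = 2 - 5·sin(2·t). From the given position equation x(t) = 2 - 5·sin(2·t), we substitute t = pi/4 to get x = -3.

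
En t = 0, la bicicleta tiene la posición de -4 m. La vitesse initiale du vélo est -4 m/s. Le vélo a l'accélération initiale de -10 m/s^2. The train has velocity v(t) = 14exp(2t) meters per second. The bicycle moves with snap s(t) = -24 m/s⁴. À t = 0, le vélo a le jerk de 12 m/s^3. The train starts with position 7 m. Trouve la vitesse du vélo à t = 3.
Pour résoudre ceci, nous devons prendre 3 intégrales de notre équation du snap s(t) = -24. En prenant ∫s(t)dt et en appliquant j(0) = 12, nous trouvons j(t) = 12 - 24·t. En intégrant le jerk et en utilisant la condition initiale a(0) = -10, nous obtenons a(t) = -12·t^2 + 12·t - 10. La primitive de l'accélération est la vitesse. En utilisant v(0) = -4, nous obtenons v(t) = -4·t^3 + 6·t^2 - 10·t - 4. Nous avons la vitesse v(t) = -4·t^3 + 6·t^2 - 10·t - 4. En substituant t = 3: v(3) = -88.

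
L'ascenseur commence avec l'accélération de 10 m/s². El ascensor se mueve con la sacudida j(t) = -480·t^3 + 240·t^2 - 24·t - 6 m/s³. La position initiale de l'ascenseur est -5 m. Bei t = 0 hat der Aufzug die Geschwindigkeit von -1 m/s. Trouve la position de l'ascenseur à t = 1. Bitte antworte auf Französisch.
Pour résoudre ceci, nous devons prendre 3 intégrales de notre équation du jerk j(t) = -480·t^3 + 240·t^2 - 24·t - 6. En prenant ∫j(t)dt et en appliquant a(0) = 10, nous trouvons a(t) = -120·t^4 + 80·t^3 - 12·t^2 - 6·t + 10. En prenant ∫a(t)dt et en appliquant v(0) = -1, nous trouvons v(t) = -24·t^5 + 20·t^4 - 4·t^3 - 3·t^2 + 10·t - 1. En intégrant la vitesse et en utilisant la condition initiale x(0) = -5, nous obtenons x(t) = -4·t^6 + 4·t^5 - t^4 - t^3 + 5·t^2 - t - 5. Nous avons la position x(t) = -4·t^6 + 4·t^5 - t^4 - t^3 + 5·t^2 - t - 5. En substituant t = 1: x(1) = -3.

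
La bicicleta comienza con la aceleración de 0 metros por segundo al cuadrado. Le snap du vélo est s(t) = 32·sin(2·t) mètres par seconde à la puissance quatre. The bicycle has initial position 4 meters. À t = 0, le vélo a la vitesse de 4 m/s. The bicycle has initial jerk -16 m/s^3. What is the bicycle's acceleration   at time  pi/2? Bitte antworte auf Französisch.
Nous devons trouver l'intégrale de notre équation du snap s(t) = 32·sin(2·t) 2 fois. L'intégrale du snap est le jerk. En utilisant j(0) = -16, nous obtenons j(t) = -16·cos(2·t). En intégrant le jerk et en utilisant la condition initiale a(0) = 0, nous obtenons a(t) = -8·sin(2·t). En utilisant a(t) = -8·sin(2·t) et en substituant t = pi/2, nous trouvons a = 0.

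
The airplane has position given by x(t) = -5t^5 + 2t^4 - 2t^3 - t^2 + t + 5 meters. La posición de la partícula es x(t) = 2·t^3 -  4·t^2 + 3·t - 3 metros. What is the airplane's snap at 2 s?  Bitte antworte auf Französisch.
En partant de la position x(t) = -5·t^5 + 2·t^4 - 2·t^3 - t^2 + t + 5, nous prenons 4 dérivées. En dérivant la position, nous obtenons la vitesse: v(t) = -25·t^4 + 8·t^3 - 6·t^2 - 2·t + 1. En dérivant la vitesse, nous obtenons l'accélération: a(t) = -100·t^3 + 24·t^2 - 12·t - 2. La dérivée de l'accélération donne le jerk: j(t) = -300·t^2 + 48·t - 12. En dérivant le jerk, nous obtenons le snap: s(t) = 48 - 600·t. De l'équation du snap s(t) = 48 - 600·t, nous substituons t = 2 pour obtenir s = -1152.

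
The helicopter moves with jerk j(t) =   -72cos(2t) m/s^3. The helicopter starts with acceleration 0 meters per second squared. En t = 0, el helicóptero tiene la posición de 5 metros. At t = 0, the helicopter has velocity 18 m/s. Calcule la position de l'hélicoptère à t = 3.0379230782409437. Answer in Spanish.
Para resolver esto, necesitamos tomar 3 integrales de nuestra ecuación de la sacudida j(t) = -72·cos(2·t). Integrando la sacudida y usando la condición inicial a(0) = 0, obtenemos a(t) = -36·sin(2·t). La integral de la aceleración es la velocidad. Usando v(0) = 18, obtenemos v(t) = 18·cos(2·t). La integral de la velocidad es la posición. Usando x(0) = 5, obtenemos x(t) = 9·sin(2·t) + 5. Tenemos la posición x(t) = 9·sin(2·t) + 5. Sustituyendo t = 3.0379230782409437: x(3.0379230782409437) = 3.14728905128102.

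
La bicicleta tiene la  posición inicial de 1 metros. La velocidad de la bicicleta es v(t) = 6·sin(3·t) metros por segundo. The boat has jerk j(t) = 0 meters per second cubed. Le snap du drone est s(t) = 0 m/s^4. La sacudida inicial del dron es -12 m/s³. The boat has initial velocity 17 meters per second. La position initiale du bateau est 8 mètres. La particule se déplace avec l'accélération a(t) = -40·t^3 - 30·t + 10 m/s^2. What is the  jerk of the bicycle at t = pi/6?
We must differentiate our velocity equation v(t) = 6·sin(3·t) 2 times. Differentiating velocity, we get acceleration: a(t) = 18·cos(3·t). The derivative of acceleration gives jerk: j(t) = -54·sin(3·t). From the given jerk equation j(t) = -54·sin(3·t), we substitute t = pi/6 to get j = -54.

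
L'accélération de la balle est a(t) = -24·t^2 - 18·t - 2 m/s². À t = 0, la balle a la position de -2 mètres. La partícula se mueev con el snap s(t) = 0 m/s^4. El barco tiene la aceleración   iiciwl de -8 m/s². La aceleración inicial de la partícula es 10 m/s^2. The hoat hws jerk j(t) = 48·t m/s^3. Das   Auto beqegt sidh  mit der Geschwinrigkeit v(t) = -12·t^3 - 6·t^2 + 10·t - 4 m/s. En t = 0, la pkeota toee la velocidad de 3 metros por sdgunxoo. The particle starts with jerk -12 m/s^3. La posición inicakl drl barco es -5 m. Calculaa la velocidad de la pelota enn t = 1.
Para resolver esto, necesitamos tomar 1 antiderivada de nuestra ecuación de la aceleración a(t) = -24·t^2 - 18·t - 2. Integrando la aceleración y usando la condición inicial v(0) = 3, obtenemos v(t) = -8·t^3 - 9·t^2 - 2·t + 3. Usando v(t) = -8·t^3 - 9·t^2 - 2·t + 3 y sustituyendo t = 1, encontramos v = -16.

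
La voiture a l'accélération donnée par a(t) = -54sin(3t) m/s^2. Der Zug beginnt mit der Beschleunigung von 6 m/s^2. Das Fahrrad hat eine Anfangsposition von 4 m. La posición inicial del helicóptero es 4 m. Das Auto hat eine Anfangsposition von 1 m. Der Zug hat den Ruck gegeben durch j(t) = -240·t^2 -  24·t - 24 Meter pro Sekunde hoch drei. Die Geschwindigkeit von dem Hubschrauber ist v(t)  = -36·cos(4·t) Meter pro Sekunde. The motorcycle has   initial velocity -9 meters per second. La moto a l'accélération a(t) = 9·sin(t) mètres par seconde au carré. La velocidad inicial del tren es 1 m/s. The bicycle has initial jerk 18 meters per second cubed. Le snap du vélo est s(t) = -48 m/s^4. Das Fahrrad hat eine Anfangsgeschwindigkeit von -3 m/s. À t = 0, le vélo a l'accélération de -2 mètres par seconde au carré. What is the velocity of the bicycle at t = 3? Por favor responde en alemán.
Wir müssen die Stammfunktion unserer Gleichung für den Snap s(t) = -48 3-mal finden. Durch Integration von dem Snap und Verwendung der Anfangsbedingung j(0) = 18, erhalten wir j(t) = 18 - 48·t. Mit ∫j(t)dt und Anwendung von a(0) = -2, finden wir a(t) = -24·t^2 + 18·t - 2. Die Stammfunktion von der Beschleunigung ist die Geschwindigkeit. Mit v(0) = -3 erhalten wir v(t) = -8·t^3 + 9·t^2 - 2·t - 3. Wir haben die Geschwindigkeit v(t) = -8·t^3 + 9·t^2 - 2·t - 3. Durch Einsetzen von t = 3: v(3) = -144.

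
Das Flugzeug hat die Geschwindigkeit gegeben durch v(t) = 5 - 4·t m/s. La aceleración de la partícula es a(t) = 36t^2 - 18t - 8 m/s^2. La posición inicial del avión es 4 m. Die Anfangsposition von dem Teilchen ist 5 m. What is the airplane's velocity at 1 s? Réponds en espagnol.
Usando v(t) = 5 - 4·t y sustituyendo t = 1, encontramos v = 1.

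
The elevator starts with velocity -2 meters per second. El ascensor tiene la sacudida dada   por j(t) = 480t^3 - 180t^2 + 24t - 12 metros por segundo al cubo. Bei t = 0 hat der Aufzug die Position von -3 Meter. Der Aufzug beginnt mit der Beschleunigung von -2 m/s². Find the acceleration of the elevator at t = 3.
To solve this, we need to take 1 antiderivative of our jerk equation j(t) = 480·t^3 - 180·t^2 + 24·t - 12. Finding the integral of j(t) and using a(0) = -2: a(t) = 120·t^4 - 60·t^3 + 12·t^2 - 12·t - 2. We have acceleration a(t) = 120·t^4 - 60·t^3 + 12·t^2 - 12·t - 2. Substituting t = 3: a(3) = 8170.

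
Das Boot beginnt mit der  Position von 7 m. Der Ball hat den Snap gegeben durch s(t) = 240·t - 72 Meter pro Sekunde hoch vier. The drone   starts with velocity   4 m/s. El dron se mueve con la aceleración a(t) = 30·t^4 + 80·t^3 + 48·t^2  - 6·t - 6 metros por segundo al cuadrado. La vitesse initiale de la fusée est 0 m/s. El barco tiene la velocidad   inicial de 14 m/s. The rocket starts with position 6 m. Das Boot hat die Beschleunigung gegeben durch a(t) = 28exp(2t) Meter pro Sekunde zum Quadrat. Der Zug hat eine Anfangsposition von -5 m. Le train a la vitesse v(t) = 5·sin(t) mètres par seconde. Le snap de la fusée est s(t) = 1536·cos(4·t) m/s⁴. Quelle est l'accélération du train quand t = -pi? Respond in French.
En partant de la vitesse v(t) = 5·sin(t), nous prenons 1 dérivée. La dérivée de la vitesse donne l'accélération: a(t) = 5·cos(t). De l'équation de l'accélération a(t) = 5·cos(t), nous substituons t = -pi pour obtenir a = -5.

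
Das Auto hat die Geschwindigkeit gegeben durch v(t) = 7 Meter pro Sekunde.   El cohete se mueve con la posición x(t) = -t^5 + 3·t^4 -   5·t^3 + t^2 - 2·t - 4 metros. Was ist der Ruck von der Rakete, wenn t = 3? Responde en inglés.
We must differentiate our position equation x(t) = -t^5 + 3·t^4 - 5·t^3 + t^2 - 2·t - 4 3 times. Taking d/dt of x(t), we find v(t) = -5·t^4 + 12·t^3 - 15·t^2 + 2·t - 2. The derivative of velocity gives acceleration: a(t) = -20·t^3 + 36·t^2 - 30·t + 2. The derivative of acceleration gives jerk: j(t) = -60·t^2 + 72·t - 30. We have jerk j(t) = -60·t^2 + 72·t - 30. Substituting t = 3: j(3) = -354.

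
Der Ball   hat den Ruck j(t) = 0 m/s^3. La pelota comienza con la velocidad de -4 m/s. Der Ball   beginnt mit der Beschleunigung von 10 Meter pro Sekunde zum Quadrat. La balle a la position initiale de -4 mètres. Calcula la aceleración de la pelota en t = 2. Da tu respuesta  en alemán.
Um dies zu lösen, müssen wir 1 Stammfunktion unserer Gleichung für den Ruck j(t) = 0 finden. Durch Integration von dem Ruck und Verwendung der Anfangsbedingung a(0) = 10, erhalten wir a(t) = 10. Aus der Gleichung für die Beschleunigung a(t) = 10, setzen wir t = 2 ein und erhalten a = 10.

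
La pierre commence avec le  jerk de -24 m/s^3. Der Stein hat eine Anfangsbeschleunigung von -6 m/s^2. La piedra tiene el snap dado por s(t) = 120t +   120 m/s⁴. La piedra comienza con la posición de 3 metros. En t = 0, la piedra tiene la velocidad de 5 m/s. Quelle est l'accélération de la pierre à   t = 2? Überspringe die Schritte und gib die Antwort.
L'accélération à t = 2 est a = 346.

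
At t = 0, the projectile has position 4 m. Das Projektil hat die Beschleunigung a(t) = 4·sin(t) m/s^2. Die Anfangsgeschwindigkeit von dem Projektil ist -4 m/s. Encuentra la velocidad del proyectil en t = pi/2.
Partiendo de la aceleración a(t) = 4·sin(t), tomamos 1 integral. Integrando la aceleración y usando la condición inicial v(0) = -4, obtenemos v(t) = -4·cos(t). De la ecuación de la velocidad v(t) = -4·cos(t), sustituimos t = pi/2 para obtener v = 0.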